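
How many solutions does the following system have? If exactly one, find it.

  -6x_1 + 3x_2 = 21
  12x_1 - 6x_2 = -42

Row-reduce:
R1 ← R1 / (-6).
R2 ← R2 − 12·R1.
Rank is 1 with 2 unknowns, leaving x_2 free.

infinitely many solutions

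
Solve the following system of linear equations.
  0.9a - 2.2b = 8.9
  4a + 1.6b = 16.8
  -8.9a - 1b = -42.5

Row-reduce the augmented matrix:
R1 ← R1 / (9/10).
R2 ← R2 − 4·R1.
R3 ← R3 + 89/10·R1.
R2 ← R2 / (512/45).
R1 ← R1 + 22/9·R2.
R3 ← R3 + 1024/45·R2.
R3 reduces to 0 = 0, so the extra equation is consistent.
Reading off the reduced rows gives a = 5, b = -2.

a = 5, b = -2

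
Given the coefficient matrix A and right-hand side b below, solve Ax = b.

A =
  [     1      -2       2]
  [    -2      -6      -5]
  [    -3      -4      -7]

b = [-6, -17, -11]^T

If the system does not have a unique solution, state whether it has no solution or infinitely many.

infinitely many solutions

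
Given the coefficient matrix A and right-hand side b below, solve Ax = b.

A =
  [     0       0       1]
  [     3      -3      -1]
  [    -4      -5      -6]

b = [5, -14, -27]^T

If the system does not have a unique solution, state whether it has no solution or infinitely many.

Row-reduce the augmented matrix:
Swap R1 and R2.
R1 ← R1 / (3).
R3 ← R3 + 4·R1.
Swap R2 and R3.
R2 ← R2 / (-9).
R1 ← R1 + 1·R2.
R1 ← R1 − 13/27·R3.
R2 ← R2 − 22/27·R3.
Reading off the reduced rows gives x_1 = -2, x_2 = 1, x_3 = 5.

x_1 = -2, x_2 = 1, x_3 = 5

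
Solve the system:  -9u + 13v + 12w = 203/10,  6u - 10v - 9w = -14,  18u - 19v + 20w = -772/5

u = -5/2, v = 13/5, w = -3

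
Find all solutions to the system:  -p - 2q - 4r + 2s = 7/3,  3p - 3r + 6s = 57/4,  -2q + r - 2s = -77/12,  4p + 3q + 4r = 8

Row-reduce the augmented matrix:
R1 ← R1 / (-1).
R2 ← R2 − 3·R1.
R4 ← R4 − 4·R1.
R2 ← R2 / (-6).
R1 ← R1 − 2·R2.
R3 ← R3 + 2·R2.
R4 ← R4 + 5·R2.
R3 ← R3 / (6).
R1 ← R1 + 1·R3.
R2 ← R2 − 5/2·R3.
R4 ← R4 − 1/2·R3.
R4 ← R4 / (-3/2).
R1 ← R1 − 1·R4.
R2 ← R2 − 1/2·R4.
R3 ← R3 + 1·R4.
Reading off the reduced rows gives p = 3, q = 7/3, r = -11/4, s = -1/2.

p = 3, q = 7/3, r = -11/4, s = -1/2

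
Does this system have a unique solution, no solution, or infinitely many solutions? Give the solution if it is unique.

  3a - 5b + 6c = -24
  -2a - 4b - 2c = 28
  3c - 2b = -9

a = -3, b = -3, c = -5

Row-reduce the augmented matrix:
R1 ← R1 / (3).
R2 ← R2 + 2·R1.
R2 ← R2 / (-22/3).
R1 ← R1 + 5/3·R2.
R3 ← R3 + 2·R2.
R3 ← R3 / (27/11).
R1 ← R1 − 17/11·R3.
R2 ← R2 + 3/11·R3.
Reading off the reduced rows gives a = -3, b = -3, c = -5.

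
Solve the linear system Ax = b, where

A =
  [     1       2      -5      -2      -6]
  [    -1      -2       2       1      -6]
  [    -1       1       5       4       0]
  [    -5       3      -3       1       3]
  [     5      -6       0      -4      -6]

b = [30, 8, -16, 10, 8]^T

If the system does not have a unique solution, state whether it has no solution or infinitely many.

Row-reduce the augmented matrix:
R2 ← R2 + 1·R1.
R3 ← R3 + 1·R1.
R4 ← R4 + 5·R1.
R5 ← R5 − 5·R1.
Swap R2 and R3.
R2 ← R2 / (3).
R1 ← R1 − 2·R2.
R4 ← R4 − 13·R2.
R5 ← R5 + 16·R2.
R3 ← R3 / (-3).
R1 ← R1 + 5·R3.
R4 ← R4 + 28·R3.
R5 ← R5 − 25·R3.
R4 ← R4 / (-25/3).
R1 ← R1 + 5/3·R4.
R2 ← R2 − 2/3·R4.
R3 ← R3 − 1/3·R4.
R5 ← R5 − 25/3·R4.
R5 ← R5 / (3).
R1 ← R1 + 21/5·R5.
R2 ← R2 − 172/25·R5.
R3 ← R3 − 211/25·R5.
R4 ← R4 + 333/25·R5.
Reading off the reduced rows gives x_1 = 0, x_2 = -2, x_3 = -6, x_4 = 4, x_5 = -2.

x_1 = 0, x_2 = -2, x_3 = -6, x_4 = 4, x_5 = -2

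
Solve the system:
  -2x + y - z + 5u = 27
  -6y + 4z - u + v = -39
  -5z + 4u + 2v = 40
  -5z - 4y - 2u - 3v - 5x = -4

infinitely many solutions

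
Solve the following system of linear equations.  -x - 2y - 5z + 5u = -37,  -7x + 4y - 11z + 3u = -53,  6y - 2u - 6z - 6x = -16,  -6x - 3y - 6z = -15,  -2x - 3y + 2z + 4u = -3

x = -1, y = -1, z = 4, u = -4

Row-reduce the augmented matrix:
R1 ← R1 / (-1).
R2 ← R2 + 7·R1.
R3 ← R3 + 6·R1.
R4 ← R4 + 6·R1.
R5 ← R5 + 2·R1.
R2 ← R2 / (18).
R1 ← R1 − 2·R2.
R3 ← R3 − 18·R2.
R4 ← R4 − 9·R2.
R5 ← R5 − 1·R2.
Swap R3 and R4.
R3 ← R3 / (12).
R1 ← R1 − 7/3·R3.
R2 ← R2 − 4/3·R3.
R5 ← R5 − 32/3·R3.
Swap R4 and R5.
R4 ← R4 / (74/9).
R1 ← R1 − 23/18·R4.
R2 ← R2 + 2/9·R4.
R3 ← R3 + 7/6·R4.
R5 reduces to 0 = 0, so the extra equation is consistent.
Reading off the reduced rows gives x = -1, y = -1, z = 4, u = -4.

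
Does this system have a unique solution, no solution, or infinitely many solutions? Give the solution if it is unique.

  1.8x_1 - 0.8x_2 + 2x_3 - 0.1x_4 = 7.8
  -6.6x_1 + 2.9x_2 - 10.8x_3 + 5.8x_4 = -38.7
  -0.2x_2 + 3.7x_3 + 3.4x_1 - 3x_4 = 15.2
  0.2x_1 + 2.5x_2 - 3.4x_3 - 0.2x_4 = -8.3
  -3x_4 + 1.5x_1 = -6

Row-reduce the augmented matrix:
R1 ← R1 / (9/5).
R2 ← R2 + 33/5·R1.
R3 ← R3 − 17/5·R1.
R4 ← R4 − 1/5·R1.
R5 ← R5 − 3/2·R1.
R2 ← R2 / (-1/30).
R1 ← R1 + 4/9·R2.
R3 ← R3 − 59/45·R2.
R4 ← R4 − 233/90·R2.
R5 ← R5 − 2/3·R2.
R3 ← R3 / (-4093/30).
R1 ← R1 − 142/3·R3.
R2 ← R2 − 104·R3.
R4 ← R4 + 4093/15·R3.
R5 ← R5 + 71·R3.
Swap R4 and R5.
R4 ← R4 / (-65529/16372).
R1 ← R1 − 5471/8186·R4.
R2 ← R2 + 9151/4093·R4.
R3 ← R3 + 6327/4093·R4.
R5 reduces to 0 = 0, so the extra equation is consistent.
Reading off the reduced rows gives x_1 = 0, x_2 = 5, x_3 = 6, x_4 = 2.

x_1 = 0, x_2 = 5, x_3 = 6, x_4 = 2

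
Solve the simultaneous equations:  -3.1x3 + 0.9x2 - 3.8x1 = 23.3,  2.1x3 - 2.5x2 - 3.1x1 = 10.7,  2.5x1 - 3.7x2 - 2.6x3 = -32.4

Row-reduce the augmented matrix:
R1 ← R1 / (-19/5).
R2 ← R2 + 31/10·R1.
R3 ← R3 − 5/2·R1.
R2 ← R2 / (-1229/380).
R1 ← R1 + 9/38·R2.
R3 ← R3 + 1181/380·R2.
R3 ← R3 / (-111687/12290).
R1 ← R1 − 586/1229·R3.
R2 ← R2 + 1759/1229·R3.
Reading off the reduced rows gives x1 = -6, x2 = 4, x3 = 1.

x1 = -6, x2 = 4, x3 = 1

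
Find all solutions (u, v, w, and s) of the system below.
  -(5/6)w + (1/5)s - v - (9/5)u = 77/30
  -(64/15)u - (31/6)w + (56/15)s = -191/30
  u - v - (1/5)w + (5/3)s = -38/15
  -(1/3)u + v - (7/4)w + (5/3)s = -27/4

no solution

Row-reduce:
R1 ← R1 / (-9/5).
R2 ← R2 + 64/15·R1.
R3 ← R3 − 1·R1.
R4 ← R4 + 1/3·R1.
R2 ← R2 / (64/27).
R1 ← R1 − 5/9·R2.
R3 ← R3 + 14/9·R2.
R4 ← R4 − 32/27·R2.
R3 ← R3 / (-2647/960).
R1 ← R1 − 155/128·R3.
R2 ← R2 + 517/384·R3.
Row 4 reduces to 0 = -1, a contradiction. The system is inconsistent.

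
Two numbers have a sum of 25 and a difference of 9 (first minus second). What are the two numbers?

Let x = first number, y = second number.
  x + y = 25
  x - y = 9
From equation 1: x = 25 − y.
Substitute into equation 2 and solve: y = 8.
Then x = 17.

first number: 17, second number: 8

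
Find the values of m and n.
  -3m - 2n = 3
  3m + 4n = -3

m = -1, n = 0

Row-reduce the augmented matrix:
R1 ← R1 / (-3).
R2 ← R2 − 3·R1.
R2 ← R2 / (2).
R1 ← R1 − 2/3·R2.
Reading off the reduced rows gives m = -1, n = 0.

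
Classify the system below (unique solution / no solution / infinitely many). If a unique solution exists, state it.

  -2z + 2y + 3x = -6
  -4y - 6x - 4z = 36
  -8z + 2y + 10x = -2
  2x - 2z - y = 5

x = -2, y = -3, z = -3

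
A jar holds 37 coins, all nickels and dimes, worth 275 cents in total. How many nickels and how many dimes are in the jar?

nickels: 19, dimes: 18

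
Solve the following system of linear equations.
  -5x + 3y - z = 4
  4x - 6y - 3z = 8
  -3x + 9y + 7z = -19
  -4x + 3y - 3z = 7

no solution

Row-reduce:
R1 ← R1 / (-5).
R2 ← R2 − 4·R1.
R3 ← R3 + 3·R1.
R4 ← R4 + 4·R1.
R2 ← R2 / (-18/5).
R1 ← R1 + 3/5·R2.
R3 ← R3 − 36/5·R2.
R4 ← R4 − 3/5·R2.
Swap R3 and R4.
R3 ← R3 / (-17/6).
R1 ← R1 − 5/6·R3.
R2 ← R2 − 19/18·R3.
Row 4 reduces to 0 = 1, a contradiction. The system is inconsistent.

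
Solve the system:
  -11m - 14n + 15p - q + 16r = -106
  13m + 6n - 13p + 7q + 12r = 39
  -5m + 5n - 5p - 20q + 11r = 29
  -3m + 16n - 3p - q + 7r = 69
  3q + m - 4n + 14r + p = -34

Row-reduce:
R1 ← R1 / (-11).
R2 ← R2 − 13·R1.
R3 ← R3 + 5·R1.
R4 ← R4 + 3·R1.
R5 ← R5 − 1·R1.
R2 ← R2 / (-116/11).
R1 ← R1 − 14/11·R2.
R3 ← R3 − 125/11·R2.
R4 ← R4 − 218/11·R2.
R5 ← R5 + 58/11·R2.
R3 ← R3 / (-195/29).
R1 ← R1 + 23/29·R3.
R2 ← R2 + 13/29·R3.
R4 ← R4 − 52/29·R3.
R4 ← R4 / (20/3).
R1 ← R1 − 92/39·R4.
R2 ← R2 − 1/3·R4.
R3 ← R3 − 77/39·R4.
Row 5 reduces to 0 = -1/2, a contradiction. The system is inconsistent.

no solution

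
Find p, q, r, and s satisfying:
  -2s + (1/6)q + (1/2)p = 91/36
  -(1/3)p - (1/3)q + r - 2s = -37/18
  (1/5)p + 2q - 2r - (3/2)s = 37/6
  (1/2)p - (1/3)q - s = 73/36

p = 5/2, q = -1/3, r = -8/3, s = -2/3

Row-reduce the augmented matrix:
R1 ← R1 / (1/2).
R2 ← R2 + 1/3·R1.
R3 ← R3 − 1/5·R1.
R4 ← R4 − 1/2·R1.
R2 ← R2 / (-2/9).
R1 ← R1 − 1/3·R2.
R3 ← R3 − 29/15·R2.
R4 ← R4 + 1/2·R2.
R3 ← R3 / (67/10).
R1 ← R1 − 3/2·R3.
R2 ← R2 + 9/2·R3.
R4 ← R4 + 9/4·R3.
R4 ← R4 / (-395/268).
R1 ← R1 + 315/134·R4.
R2 ← R2 + 663/134·R4.
R3 ← R3 + 297/67·R4.
Reading off the reduced rows gives p = 5/2, q = -1/3, r = -8/3, s = -2/3.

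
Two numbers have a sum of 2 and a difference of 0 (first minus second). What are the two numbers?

first number: 1, second number: 1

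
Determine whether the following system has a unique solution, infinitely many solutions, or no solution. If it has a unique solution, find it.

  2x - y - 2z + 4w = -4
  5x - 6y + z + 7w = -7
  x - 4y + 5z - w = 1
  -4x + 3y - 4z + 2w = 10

Row-reduce:
R1 ← R1 / (2).
R2 ← R2 − 5·R1.
R3 ← R3 − 1·R1.
R4 ← R4 + 4·R1.
R2 ← R2 / (-7/2).
R1 ← R1 + 1/2·R2.
R3 ← R3 + 7/2·R2.
R4 ← R4 − 1·R2.
Swap R3 and R4.
R3 ← R3 / (-44/7).
R1 ← R1 + 13/7·R3.
R2 ← R2 + 12/7·R3.
Rank is 3 with 4 unknowns, leaving w free.

infinitely many solutions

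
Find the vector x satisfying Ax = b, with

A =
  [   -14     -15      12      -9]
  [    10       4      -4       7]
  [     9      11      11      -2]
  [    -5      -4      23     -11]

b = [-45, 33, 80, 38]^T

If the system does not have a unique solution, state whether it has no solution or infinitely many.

no solution

Row-reduce:
R1 ← R1 / (-14).
R2 ← R2 − 10·R1.
R3 ← R3 − 9·R1.
R4 ← R4 + 5·R1.
R2 ← R2 / (-47/7).
R1 ← R1 − 15/14·R2.
R3 ← R3 − 19/14·R2.
R4 ← R4 − 19/14·R2.
R3 ← R3 / (923/47).
R1 ← R1 + 6/47·R3.
R2 ← R2 + 32/47·R3.
R4 ← R4 − 923/47·R3.
Row 4 reduces to 0 = 3, a contradiction. The system is inconsistent.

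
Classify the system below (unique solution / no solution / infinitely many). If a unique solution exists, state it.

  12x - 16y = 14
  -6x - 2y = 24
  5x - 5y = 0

no solution

Row-reduce:
R1 ← R1 / (12).
R2 ← R2 + 6·R1.
R3 ← R3 − 5·R1.
R2 ← R2 / (-10).
R1 ← R1 + 4/3·R2.
R3 ← R3 − 5/3·R2.
Row 3 reduces to 0 = -2/3, a contradiction. The system is inconsistent.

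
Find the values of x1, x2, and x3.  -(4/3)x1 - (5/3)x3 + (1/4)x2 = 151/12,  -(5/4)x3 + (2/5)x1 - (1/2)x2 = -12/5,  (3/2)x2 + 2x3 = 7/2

x1 = -6, x2 = 5, x3 = -2

Row-reduce the augmented matrix:
R1 ← R1 / (-4/3).
R2 ← R2 − 2/5·R1.
R2 ← R2 / (-17/40).
R1 ← R1 + 3/16·R2.
R3 ← R3 − 3/2·R2.
R3 ← R3 / (-71/17).
R1 ← R1 − 275/136·R3.
R2 ← R2 − 70/17·R3.
Reading off the reduced rows gives x1 = -6, x2 = 5, x3 = -2.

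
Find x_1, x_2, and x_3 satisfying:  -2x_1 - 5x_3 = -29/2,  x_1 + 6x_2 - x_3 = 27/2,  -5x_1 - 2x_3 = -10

x_1 = 1, x_2 = 5/2, x_3 = 5/2

Row-reduce the augmented matrix:
R1 ← R1 / (-2).
R2 ← R2 − 1·R1.
R3 ← R3 + 5·R1.
R2 ← R2 / (6).
R3 ← R3 / (21/2).
R1 ← R1 − 5/2·R3.
R2 ← R2 + 7/12·R3.
Reading off the reduced rows gives x_1 = 1, x_2 = 5/2, x_3 = 5/2.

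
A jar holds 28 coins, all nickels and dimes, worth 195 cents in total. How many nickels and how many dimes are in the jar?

Let n = nickels, d = dimes.
  n + d = 28
  5n + 10d = 195
Row-reduce the augmented matrix:
R2 ← R2 − 5·R1.
R2 ← R2 / (5).
R1 ← R1 − 1·R2.
Reading off the reduced rows gives n = 17, d = 11.

nickels: 17, dimes: 11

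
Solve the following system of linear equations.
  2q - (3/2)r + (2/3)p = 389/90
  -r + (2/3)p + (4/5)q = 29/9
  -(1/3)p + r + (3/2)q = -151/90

p = 7/3, q = 1/3, r = -7/5

Row-reduce the augmented matrix:
R1 ← R1 / (2/3).
R2 ← R2 − 2/3·R1.
R3 ← R3 + 1/3·R1.
R2 ← R2 / (-6/5).
R1 ← R1 − 3·R2.
R3 ← R3 − 5/2·R2.
R3 ← R3 / (31/24).
R1 ← R1 + 1·R3.
R2 ← R2 + 5/12·R3.
Reading off the reduced rows gives p = 7/3, q = 1/3, r = -7/5.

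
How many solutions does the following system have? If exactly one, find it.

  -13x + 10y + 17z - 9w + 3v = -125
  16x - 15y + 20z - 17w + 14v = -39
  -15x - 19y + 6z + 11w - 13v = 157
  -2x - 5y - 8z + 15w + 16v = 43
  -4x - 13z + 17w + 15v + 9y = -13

x = 1, y = -5, z = -1, w = 4, v = -3

Row-reduce the augmented matrix:
R1 ← R1 / (-13).
R2 ← R2 − 16·R1.
R3 ← R3 + 15·R1.
R4 ← R4 + 2·R1.
R5 ← R5 + 4·R1.
R2 ← R2 / (-35/13).
R1 ← R1 + 10/13·R2.
R3 ← R3 + 397/13·R2.
R4 ← R4 + 85/13·R2.
R5 ← R5 − 77/13·R2.
R3 ← R3 / (-2389/5).
R1 ← R1 + 13·R3.
R2 ← R2 + 76/5·R3.
R4 ← R4 + 110·R3.
R5 ← R5 − 359/5·R3.
R4 ← R4 / (105838/16723).
R1 ← R1 + 8906/16723·R4.
R2 ← R2 + 6407/16723·R4.
R3 ← R3 + 11895/16723·R4.
R5 ← R5 − 151695/16723·R4.
R5 ← R5 / (-633373/52919).
R1 ← R1 − 133403/52919·R5.
R2 ← R2 − 90082/52919·R5.
R3 ← R3 − 158240/52919·R5.
R4 ← R4 − 188656/52919·R5.
Reading off the reduced rows gives x = 1, y = -5, z = -1, w = 4, v = -3.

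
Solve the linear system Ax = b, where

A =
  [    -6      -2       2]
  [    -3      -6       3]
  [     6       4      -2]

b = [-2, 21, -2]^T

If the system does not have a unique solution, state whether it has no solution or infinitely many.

x_1 = 3, x_2 = -2, x_3 = 6

Row-reduce the augmented matrix:
R1 ← R1 / (-6).
R2 ← R2 + 3·R1.
R3 ← R3 − 6·R1.
R2 ← R2 / (-5).
R1 ← R1 − 1/3·R2.
R3 ← R3 − 2·R2.
R3 ← R3 / (4/5).
R1 ← R1 + 1/5·R3.
R2 ← R2 + 2/5·R3.
Reading off the reduced rows gives x_1 = 3, x_2 = -2, x_3 = 6.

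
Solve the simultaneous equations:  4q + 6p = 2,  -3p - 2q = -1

infinitely many solutions

Row-reduce:
R1 ← R1 / (6).
R2 ← R2 + 3·R1.
Rank is 1 with 2 unknowns, leaving q free.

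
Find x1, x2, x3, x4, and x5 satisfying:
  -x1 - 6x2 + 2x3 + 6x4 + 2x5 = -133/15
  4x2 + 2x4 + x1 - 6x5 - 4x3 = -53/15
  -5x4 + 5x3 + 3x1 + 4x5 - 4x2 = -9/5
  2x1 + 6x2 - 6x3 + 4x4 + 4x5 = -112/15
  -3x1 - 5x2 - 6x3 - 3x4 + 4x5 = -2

x1 = -7/3, x2 = 6/5, x3 = 1, x4 = -1, x5 = 0

Row-reduce the augmented matrix:
R1 ← R1 / (-1).
R2 ← R2 − 1·R1.
R3 ← R3 − 3·R1.
R4 ← R4 − 2·R1.
R5 ← R5 + 3·R1.
R2 ← R2 / (-2).
R1 ← R1 − 6·R2.
R3 ← R3 + 22·R2.
R4 ← R4 + 6·R2.
R5 ← R5 − 13·R2.
R3 ← R3 / (33).
R1 ← R1 + 8·R3.
R2 ← R2 − 1·R3.
R4 ← R4 − 4·R3.
R5 ← R5 + 25·R3.
R4 ← R4 / (12/11).
R1 ← R1 + 2/11·R4.
R2 ← R2 + 19/11·R4.
R3 ← R3 + 25/11·R4.
R5 ← R5 + 284/11·R4.
R5 ← R5 / (994/3).
R1 ← R1 − 4/3·R5.
R2 ← R2 − 65/3·R5.
R3 ← R3 − 89/3·R5.
R4 ← R4 − 37/3·R5.
Reading off the reduced rows gives x1 = -7/3, x2 = 6/5, x3 = 1, x4 = -1, x5 = 0.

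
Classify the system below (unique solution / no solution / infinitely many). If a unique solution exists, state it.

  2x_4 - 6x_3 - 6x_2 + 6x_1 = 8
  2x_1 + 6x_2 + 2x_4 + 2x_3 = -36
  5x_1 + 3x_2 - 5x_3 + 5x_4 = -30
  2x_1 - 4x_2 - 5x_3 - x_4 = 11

x_1 = -4, x_2 = -5, x_3 = 0, x_4 = 1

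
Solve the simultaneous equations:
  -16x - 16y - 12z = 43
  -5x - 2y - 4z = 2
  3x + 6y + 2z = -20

no solution

Row-reduce:
R1 ← R1 / (-16).
R2 ← R2 + 5·R1.
R3 ← R3 − 3·R1.
R2 ← R2 / (3).
R1 ← R1 − 1·R2.
R3 ← R3 − 3·R2.
Row 3 reduces to 0 = -1/2, a contradiction. The system is inconsistent.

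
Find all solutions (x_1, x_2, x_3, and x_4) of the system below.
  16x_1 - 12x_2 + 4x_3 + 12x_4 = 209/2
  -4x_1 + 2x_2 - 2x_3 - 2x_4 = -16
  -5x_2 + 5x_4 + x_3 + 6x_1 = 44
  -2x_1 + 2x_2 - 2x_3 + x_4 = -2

no solution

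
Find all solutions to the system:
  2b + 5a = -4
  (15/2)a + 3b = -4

no solution

Row-reduce:
R1 ← R1 / (5).
R2 ← R2 − 15/2·R1.
Row 2 reduces to 0 = 2, a contradiction. The system is inconsistent.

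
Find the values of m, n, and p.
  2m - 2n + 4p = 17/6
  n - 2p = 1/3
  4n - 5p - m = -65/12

m = 7/4, n = -3, p = -5/3

Row-reduce the augmented matrix:
R1 ← R1 / (2).
R3 ← R3 + 1·R1.
R1 ← R1 + 1·R2.
R3 ← R3 − 3·R2.
R3 ← R3 / (3).
R2 ← R2 + 2·R3.
Reading off the reduced rows gives m = 7/4, n = -3, p = -5/3.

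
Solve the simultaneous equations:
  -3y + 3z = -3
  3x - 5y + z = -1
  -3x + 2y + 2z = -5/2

no solution

Row-reduce:
Swap R1 and R2.
R1 ← R1 / (3).
R3 ← R3 + 3·R1.
R2 ← R2 / (-3).
R1 ← R1 + 5/3·R2.
R3 ← R3 + 3·R2.
Row 3 reduces to 0 = -1/2, a contradiction. The system is inconsistent.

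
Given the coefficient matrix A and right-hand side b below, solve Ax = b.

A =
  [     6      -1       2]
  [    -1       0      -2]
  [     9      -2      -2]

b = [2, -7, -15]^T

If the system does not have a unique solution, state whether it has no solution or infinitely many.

Row-reduce:
R1 ← R1 / (6).
R2 ← R2 + 1·R1.
R3 ← R3 − 9·R1.
R2 ← R2 / (-1/6).
R1 ← R1 + 1/6·R2.
R3 ← R3 + 1/2·R2.
Row 3 reduces to 0 = 2, a contradiction. The system is inconsistent.

no solution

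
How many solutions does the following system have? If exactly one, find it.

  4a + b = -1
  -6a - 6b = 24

a = 1, b = -5

From equation 1: b = -1 − 4·a.
Substitute into equation 2 and solve: a = 1.
Then b = -5.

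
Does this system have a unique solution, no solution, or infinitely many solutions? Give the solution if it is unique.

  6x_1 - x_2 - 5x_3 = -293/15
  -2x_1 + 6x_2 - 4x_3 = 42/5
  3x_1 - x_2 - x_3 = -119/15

Row-reduce the augmented matrix:
R1 ← R1 / (6).
R2 ← R2 + 2·R1.
R3 ← R3 − 3·R1.
R2 ← R2 / (17/3).
R1 ← R1 + 1/6·R2.
R3 ← R3 + 1/2·R2.
R1 ← R1 + 1·R3.
R2 ← R2 + 1·R3.
Reading off the reduced rows gives x_1 = -6/5, x_2 = 7/3, x_3 = 2.

x_1 = -6/5, x_2 = 7/3, x_3 = 2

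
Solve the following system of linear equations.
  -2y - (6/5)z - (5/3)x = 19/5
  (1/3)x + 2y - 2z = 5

infinitely many solutions

Row-reduce:
R1 ← R1 / (-5/3).
R2 ← R2 − 1/3·R1.
R2 ← R2 / (8/5).
R1 ← R1 − 6/5·R2.
Rank is 2 with 3 unknowns, leaving z free.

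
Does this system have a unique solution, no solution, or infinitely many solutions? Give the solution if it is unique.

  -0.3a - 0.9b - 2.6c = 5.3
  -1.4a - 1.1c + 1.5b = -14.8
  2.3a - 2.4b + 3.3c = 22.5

Row-reduce the augmented matrix:
R1 ← R1 / (-3/10).
R2 ← R2 + 7/5·R1.
R3 ← R3 − 23/10·R1.
R2 ← R2 / (57/10).
R1 ← R1 − 3·R2.
R3 ← R3 + 93/10·R2.
R3 ← R3 / (26/19).
R1 ← R1 − 163/57·R3.
R2 ← R2 − 331/171·R3.
Reading off the reduced rows gives a = 6, b = -5, c = -1.

a = 6, b = -5, c = -1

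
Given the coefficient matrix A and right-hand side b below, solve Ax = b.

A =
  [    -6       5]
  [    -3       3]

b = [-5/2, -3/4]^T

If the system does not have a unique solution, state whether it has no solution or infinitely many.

x_1 = 5/4, x_2 = 1

Row-reduce the augmented matrix:
R1 ← R1 / (-6).
R2 ← R2 + 3·R1.
R2 ← R2 / (1/2).
R1 ← R1 + 5/6·R2.
Reading off the reduced rows gives x_1 = 5/4, x_2 = 1.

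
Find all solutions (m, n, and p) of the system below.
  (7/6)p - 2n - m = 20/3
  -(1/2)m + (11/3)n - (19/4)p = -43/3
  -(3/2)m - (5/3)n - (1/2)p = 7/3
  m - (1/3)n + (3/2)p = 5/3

Row-reduce:
R1 ← R1 / (-1).
R2 ← R2 + 1/2·R1.
R3 ← R3 + 3/2·R1.
R4 ← R4 − 1·R1.
R2 ← R2 / (14/3).
R1 ← R1 − 2·R2.
R3 ← R3 − 4/3·R2.
R4 ← R4 + 7/3·R2.
R3 ← R3 / (-61/84).
R1 ← R1 − 47/42·R3.
R2 ← R2 + 8/7·R3.
Row 4 reduces to 0 = -1/2, a contradiction. The system is inconsistent.

no solution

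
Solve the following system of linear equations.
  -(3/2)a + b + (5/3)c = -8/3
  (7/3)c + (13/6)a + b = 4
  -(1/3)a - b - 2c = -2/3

Row-reduce:
R1 ← R1 / (-3/2).
R2 ← R2 − 13/6·R1.
R3 ← R3 + 1/3·R1.
R2 ← R2 / (22/9).
R1 ← R1 + 2/3·R2.
R3 ← R3 + 11/9·R2.
Rank is 2 with 3 unknowns, leaving c free.

infinitely many solutions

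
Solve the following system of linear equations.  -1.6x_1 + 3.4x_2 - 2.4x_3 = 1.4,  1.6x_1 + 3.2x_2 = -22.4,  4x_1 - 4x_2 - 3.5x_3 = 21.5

x_1 = -4, x_2 = -5, x_3 = -5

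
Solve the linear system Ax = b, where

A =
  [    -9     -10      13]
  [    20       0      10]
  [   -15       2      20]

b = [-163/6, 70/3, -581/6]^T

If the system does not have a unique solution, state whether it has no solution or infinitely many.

x_1 = 5/2, x_2 = -3, x_3 = -8/3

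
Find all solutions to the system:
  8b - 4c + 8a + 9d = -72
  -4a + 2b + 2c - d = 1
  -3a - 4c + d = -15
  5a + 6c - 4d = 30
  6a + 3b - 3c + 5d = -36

no solution

Row-reduce:
R1 ← R1 / (8).
R2 ← R2 + 4·R1.
R3 ← R3 + 3·R1.
R4 ← R4 − 5·R1.
R5 ← R5 − 6·R1.
R2 ← R2 / (6).
R1 ← R1 − 1·R2.
R3 ← R3 − 3·R2.
R4 ← R4 + 5·R2.
R5 ← R5 + 3·R2.
R3 ← R3 / (-11/2).
R1 ← R1 + 1/2·R3.
R4 ← R4 − 17/2·R3.
R4 ← R4 / (-175/66).
R1 ← R1 − 10/33·R4.
R2 ← R2 − 7/12·R4.
R3 ← R3 + 21/44·R4.
Row 5 reduces to 0 = 1/2, a contradiction. The system is inconsistent.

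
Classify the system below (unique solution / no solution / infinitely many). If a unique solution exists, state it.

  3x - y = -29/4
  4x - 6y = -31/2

Row-reduce the augmented matrix:
R1 ← R1 / (3).
R2 ← R2 − 4·R1.
R2 ← R2 / (-14/3).
R1 ← R1 + 1/3·R2.
Reading off the reduced rows gives x = -2, y = 5/4.

x = -2, y = 5/4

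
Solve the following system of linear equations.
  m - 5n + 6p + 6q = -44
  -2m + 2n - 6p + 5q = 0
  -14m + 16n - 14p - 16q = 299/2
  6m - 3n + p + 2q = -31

Row-reduce:
R2 ← R2 + 2·R1.
R3 ← R3 + 14·R1.
R4 ← R4 − 6·R1.
R2 ← R2 / (-8).
R1 ← R1 + 5·R2.
R3 ← R3 + 54·R2.
R4 ← R4 − 27·R2.
R3 ← R3 / (59/2).
R1 ← R1 − 9/4·R3.
R2 ← R2 + 3/4·R3.
R4 ← R4 + 59/4·R3.
Row 4 reduces to 0 = -1/4, a contradiction. The system is inconsistent.

no solution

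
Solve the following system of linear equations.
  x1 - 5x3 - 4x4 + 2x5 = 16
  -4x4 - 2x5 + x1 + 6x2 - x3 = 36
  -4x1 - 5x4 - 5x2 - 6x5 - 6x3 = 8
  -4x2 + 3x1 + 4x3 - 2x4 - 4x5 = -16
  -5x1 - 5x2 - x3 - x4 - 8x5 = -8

Row-reduce:
R2 ← R2 − 1·R1.
R3 ← R3 + 4·R1.
R4 ← R4 − 3·R1.
R5 ← R5 + 5·R1.
R2 ← R2 / (6).
R3 ← R3 + 5·R2.
R4 ← R4 + 4·R2.
R5 ← R5 + 5·R2.
R3 ← R3 / (-68/3).
R1 ← R1 + 5·R3.
R2 ← R2 − 2/3·R3.
R4 ← R4 − 65/3·R3.
R5 ← R5 + 68/3·R3.
R4 ← R4 / (-685/68).
R1 ← R1 − 43/68·R4.
R2 ← R2 + 21/34·R4.
R3 ← R3 − 63/68·R4.
Rank is 4 with 5 unknowns, leaving x5 free.

infinitely many solutions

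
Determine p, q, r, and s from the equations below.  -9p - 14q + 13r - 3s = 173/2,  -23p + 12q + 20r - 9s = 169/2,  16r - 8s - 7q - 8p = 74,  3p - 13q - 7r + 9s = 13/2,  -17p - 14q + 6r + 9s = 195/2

p = -5/2, q = -2, r = 3, s = 1

Row-reduce the augmented matrix:
R1 ← R1 / (-9).
R2 ← R2 + 23·R1.
R3 ← R3 + 8·R1.
R4 ← R4 − 3·R1.
R5 ← R5 + 17·R1.
R2 ← R2 / (430/9).
R1 ← R1 − 14/9·R2.
R3 ← R3 − 49/9·R2.
R4 ← R4 + 53/3·R2.
R5 ← R5 − 112/9·R2.
R3 ← R3 / (2559/430).
R1 ← R1 + 218/215·R3.
R2 ← R2 + 119/430·R3.
R4 ← R4 + 3249/430·R3.
R5 ← R5 + 3249/215·R3.
R4 ← R4 / (792/853).
R1 ← R1 + 1295/2559·R4.
R2 ← R2 + 688/2559·R4.
R3 ← R3 + 2228/2559·R4.
R5 ← R5 − 1584/853·R4.
R5 reduces to 0 = 0, so the extra equation is consistent.
Reading off the reduced rows gives p = -5/2, q = -2, r = 3, s = 1.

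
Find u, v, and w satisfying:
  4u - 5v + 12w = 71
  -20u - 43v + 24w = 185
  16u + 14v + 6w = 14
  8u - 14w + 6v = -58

u = 2, v = -3, w = 4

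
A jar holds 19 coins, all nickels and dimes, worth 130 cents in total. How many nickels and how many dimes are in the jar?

nickels: 12, dimes: 7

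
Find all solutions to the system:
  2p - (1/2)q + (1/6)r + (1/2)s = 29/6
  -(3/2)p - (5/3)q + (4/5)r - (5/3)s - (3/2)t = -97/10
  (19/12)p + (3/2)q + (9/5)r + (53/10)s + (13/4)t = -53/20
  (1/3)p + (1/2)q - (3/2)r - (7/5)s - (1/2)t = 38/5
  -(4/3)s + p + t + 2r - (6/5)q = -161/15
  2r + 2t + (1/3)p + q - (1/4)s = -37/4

no solution

Row-reduce:
R1 ← R1 / (2).
R2 ← R2 + 3/2·R1.
R3 ← R3 − 19/12·R1.
R4 ← R4 − 1/3·R1.
R5 ← R5 − 1·R1.
R6 ← R6 − 1/3·R1.
R2 ← R2 / (-49/24).
R1 ← R1 + 1/4·R2.
R3 ← R3 − 91/48·R2.
R4 ← R4 − 7/12·R2.
R5 ← R5 + 19/20·R2.
R6 ← R6 − 13/12·R2.
R3 ← R3 / (796/315).
R1 ← R1 + 22/735·R3.
R2 ← R2 + 111/245·R3.
R4 ← R4 + 398/315·R3.
R5 ← R5 − 5462/3675·R3.
R6 ← R6 − 5431/2205·R3.
Swap R4 and R5.
R4 ← R4 / (-660551/208950).
R1 ← R1 − 6297/13930·R4.
R2 ← R2 − 36131/27860·R4.
R3 ← R3 − 1167/796·R4.
R6 ← R6 + 32246/6965·R4.
Swap R5 and R6.
R5 ← R5 / (-3945007/2642204).
R1 ← R1 − 193065/660551·R5.
R2 ← R2 − 869370/660551·R5.
R3 ← R3 − 670995/660551·R5.
R4 ← R4 + 126555/660551·R5.
Row 6 reduces to 0 = -1, a contradiction. The system is inconsistent.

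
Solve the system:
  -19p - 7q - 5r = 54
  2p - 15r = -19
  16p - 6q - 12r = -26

p = -2, q = -3, r = 1

Row-reduce the augmented matrix:
R1 ← R1 / (-19).
R2 ← R2 − 2·R1.
R3 ← R3 − 16·R1.
R2 ← R2 / (-14/19).
R1 ← R1 − 7/19·R2.
R3 ← R3 + 226/19·R2.
R3 ← R3 / (1641/7).
R1 ← R1 + 15/2·R3.
R2 ← R2 − 295/14·R3.
Reading off the reduced rows gives p = -2, q = -3, r = 1.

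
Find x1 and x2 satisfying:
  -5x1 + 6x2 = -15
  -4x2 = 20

x1 = -3, x2 = -5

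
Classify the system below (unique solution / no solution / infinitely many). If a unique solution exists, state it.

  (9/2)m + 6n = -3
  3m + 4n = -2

infinitely many solutions

Row-reduce:
R1 ← R1 / (9/2).
R2 ← R2 − 3·R1.
Rank is 1 with 2 unknowns, leaving n free.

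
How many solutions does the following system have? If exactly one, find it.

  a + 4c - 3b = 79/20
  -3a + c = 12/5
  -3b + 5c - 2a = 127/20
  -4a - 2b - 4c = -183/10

a = 1/5, b = 11/4, c = 3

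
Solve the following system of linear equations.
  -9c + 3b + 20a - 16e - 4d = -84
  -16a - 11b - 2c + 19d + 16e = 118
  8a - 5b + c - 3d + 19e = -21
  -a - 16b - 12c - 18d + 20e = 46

Row-reduce:
R1 ← R1 / (20).
R2 ← R2 + 16·R1.
R3 ← R3 − 8·R1.
R4 ← R4 + 1·R1.
R2 ← R2 / (-43/5).
R1 ← R1 − 3/20·R2.
R3 ← R3 + 31/5·R2.
R4 ← R4 + 317/20·R2.
R3 ← R3 / (483/43).
R1 ← R1 + 105/172·R3.
R2 ← R2 − 46/43·R3.
R4 ← R4 − 775/172·R3.
R4 ← R4 / (-81509/1932).
R1 ← R1 + 57/92·R4.
R2 ← R2 + 13/21·R4.
R3 ← R3 + 550/483·R4.
Rank is 4 with 5 unknowns, leaving e free.

infinitely many solutions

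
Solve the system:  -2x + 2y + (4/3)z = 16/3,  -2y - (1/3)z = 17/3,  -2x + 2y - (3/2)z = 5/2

Row-reduce the augmented matrix:
R1 ← R1 / (-2).
R3 ← R3 + 2·R1.
R2 ← R2 / (-2).
R1 ← R1 + 1·R2.
R3 ← R3 / (-17/6).
R1 ← R1 + 1/2·R3.
R2 ← R2 − 1/6·R3.
Reading off the reduced rows gives x = -5, y = -3, z = 1.

x = -5, y = -3, z = 1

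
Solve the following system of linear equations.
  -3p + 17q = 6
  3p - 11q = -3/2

p = 9/4, q = 3/4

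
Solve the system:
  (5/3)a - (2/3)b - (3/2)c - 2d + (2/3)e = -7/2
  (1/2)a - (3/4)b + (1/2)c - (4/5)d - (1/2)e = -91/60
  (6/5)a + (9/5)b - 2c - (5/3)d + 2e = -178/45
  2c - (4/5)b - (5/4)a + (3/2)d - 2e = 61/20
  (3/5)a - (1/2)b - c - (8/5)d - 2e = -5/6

Row-reduce the augmented matrix:
R1 ← R1 / (5/3).
R2 ← R2 − 1/2·R1.
R3 ← R3 − 6/5·R1.
R4 ← R4 + 5/4·R1.
R5 ← R5 − 3/5·R1.
R2 ← R2 / (-11/20).
R1 ← R1 + 2/5·R2.
R3 ← R3 − 57/25·R2.
R4 ← R4 + 13/10·R2.
R5 ← R5 + 13/50·R2.
R3 ← R3 / (166/55).
R1 ← R1 + 35/22·R3.
R2 ← R2 + 19/11·R3.
R4 ← R4 + 603/440·R3.
R5 ← R5 + 10/11·R3.
R4 ← R4 / (-221/33200).
R1 ← R1 + 8023/4980·R4.
R2 ← R2 + 599/2490·R4.
R3 ← R3 + 871/2490·R4.
R5 ← R5 + 6869/6225·R4.
R5 ← R5 / (50431/663).
R1 ← R1 − 76000/663·R5.
R2 ← R2 − 11650/663·R5.
R3 ← R3 − 1244/51·R5.
R4 ← R4 − 15700/221·R5.
Reading off the reduced rows gives a = -3, b = -1, c = -1, d = 1/3, e = 0.

a = -3, b = -1, c = -1, d = 1/3, e = 0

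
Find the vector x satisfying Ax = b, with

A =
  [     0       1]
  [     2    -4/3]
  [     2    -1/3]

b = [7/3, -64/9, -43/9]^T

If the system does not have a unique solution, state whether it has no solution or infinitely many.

x_1 = -2, x_2 = 7/3

Row-reduce the augmented matrix:
Swap R1 and R2.
R1 ← R1 / (2).
R3 ← R3 − 2·R1.
R1 ← R1 + 2/3·R2.
R3 ← R3 − 1·R2.
R3 reduces to 0 = 0, so the extra equation is consistent.
Reading off the reduced rows gives x_1 = -2, x_2 = 7/3.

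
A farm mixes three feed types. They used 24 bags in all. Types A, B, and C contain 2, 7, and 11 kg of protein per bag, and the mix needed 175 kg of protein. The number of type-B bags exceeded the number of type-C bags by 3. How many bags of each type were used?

Let a = type-A bags, b = type-B bags, c = type-C bags.
  c + a + b = 24
  2a + 11c + 7b = 175
  b - c = 3
Row-reduce the augmented matrix:
R2 ← R2 − 2·R1.
R2 ← R2 / (5).
R1 ← R1 − 1·R2.
R3 ← R3 − 1·R2.
R3 ← R3 / (-14/5).
R1 ← R1 + 4/5·R3.
R2 ← R2 − 9/5·R3.
Reading off the reduced rows gives a = 5, b = 11, c = 8.

type-A bags: 5, type-B bags: 11, type-C bags: 8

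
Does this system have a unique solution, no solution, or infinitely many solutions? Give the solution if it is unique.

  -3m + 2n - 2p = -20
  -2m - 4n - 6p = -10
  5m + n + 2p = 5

Row-reduce the augmented matrix:
R1 ← R1 / (-3).
R2 ← R2 + 2·R1.
R3 ← R3 − 5·R1.
R2 ← R2 / (-16/3).
R1 ← R1 + 2/3·R2.
R3 ← R3 − 13/3·R2.
R3 ← R3 / (-41/8).
R1 ← R1 − 5/4·R3.
R2 ← R2 − 7/8·R3.
Reading off the reduced rows gives m = 0, n = -5, p = 5.

m = 0, n = -5, p = 5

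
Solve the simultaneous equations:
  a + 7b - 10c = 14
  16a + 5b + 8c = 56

Row-reduce:
R2 ← R2 − 16·R1.
R2 ← R2 / (-107).
R1 ← R1 − 7·R2.
Rank is 2 with 3 unknowns, leaving c free.

infinitely many solutions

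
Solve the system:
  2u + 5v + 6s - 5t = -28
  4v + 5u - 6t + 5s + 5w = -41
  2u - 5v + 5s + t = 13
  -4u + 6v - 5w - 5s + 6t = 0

infinitely many solutions

Row-reduce:
R1 ← R1 / (2).
R2 ← R2 − 5·R1.
R3 ← R3 − 2·R1.
R4 ← R4 + 4·R1.
R2 ← R2 / (-17/2).
R1 ← R1 − 5/2·R2.
R3 ← R3 + 10·R2.
R4 ← R4 − 16·R2.
R3 ← R3 / (-100/17).
R1 ← R1 − 25/17·R3.
R2 ← R2 + 10/17·R3.
R4 ← R4 − 75/17·R3.
R4 ← R4 / (-15/4).
R1 ← R1 − 11/4·R4.
R2 ← R2 − 1/10·R4.
R3 ← R3 + 183/100·R4.
Rank is 4 with 5 unknowns, leaving t free.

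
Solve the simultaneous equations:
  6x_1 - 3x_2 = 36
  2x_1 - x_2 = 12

infinitely many solutions

Row-reduce:
R1 ← R1 / (6).
R2 ← R2 − 2·R1.
Rank is 1 with 2 unknowns, leaving x_2 free.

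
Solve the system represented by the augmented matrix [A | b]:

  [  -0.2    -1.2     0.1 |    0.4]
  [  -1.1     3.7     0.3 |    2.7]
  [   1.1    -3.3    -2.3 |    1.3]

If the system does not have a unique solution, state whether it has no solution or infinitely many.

x_1 = -3, x_2 = 0, x_3 = -2

Row-reduce the augmented matrix:
R1 ← R1 / (-1/5).
R2 ← R2 + 11/10·R1.
R3 ← R3 − 11/10·R1.
R2 ← R2 / (103/10).
R1 ← R1 − 6·R2.
R3 ← R3 + 99/10·R2.
R3 ← R3 / (-205/103).
R1 ← R1 + 73/206·R3.
R2 ← R2 + 5/206·R3.
Reading off the reduced rows gives x_1 = -3, x_2 = 0, x_3 = -2.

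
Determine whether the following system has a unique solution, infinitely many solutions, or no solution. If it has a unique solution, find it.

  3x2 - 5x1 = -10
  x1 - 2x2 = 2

x1 = 2, x2 = 0

From equation 2: x1 = 2 + 2·x2.
Substitute into equation 1 and solve: x2 = 0.
Then x1 = 2.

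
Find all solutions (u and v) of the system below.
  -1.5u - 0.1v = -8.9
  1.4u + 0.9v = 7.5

u = 6, v = -1

Row-reduce the augmented matrix:
R1 ← R1 / (-3/2).
R2 ← R2 − 7/5·R1.
R2 ← R2 / (121/150).
R1 ← R1 − 1/15·R2.
Reading off the reduced rows gives u = 6, v = -1.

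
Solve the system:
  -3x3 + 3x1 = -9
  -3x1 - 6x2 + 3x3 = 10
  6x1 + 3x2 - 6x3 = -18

Row-reduce:
R1 ← R1 / (3).
R2 ← R2 + 3·R1.
R3 ← R3 − 6·R1.
R2 ← R2 / (-6).
R3 ← R3 − 3·R2.
Row 3 reduces to 0 = 1/2, a contradiction. The system is inconsistent.

no solution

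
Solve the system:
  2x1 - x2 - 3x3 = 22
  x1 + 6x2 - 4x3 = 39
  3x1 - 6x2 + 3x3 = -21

Row-reduce the augmented matrix:
R1 ← R1 / (2).
R2 ← R2 − 1·R1.
R3 ← R3 − 3·R1.
R2 ← R2 / (13/2).
R1 ← R1 + 1/2·R2.
R3 ← R3 + 9/2·R2.
R3 ← R3 / (75/13).
R1 ← R1 + 22/13·R3.
R2 ← R2 + 5/13·R3.
Reading off the reduced rows gives x1 = 3, x2 = 2, x3 = -6.

x1 = 3, x2 = 2, x3 = -6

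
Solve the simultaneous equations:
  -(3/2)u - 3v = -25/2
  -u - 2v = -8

no solution

Row-reduce:
R1 ← R1 / (-3/2).
R2 ← R2 + 1·R1.
Row 2 reduces to 0 = 1/3, a contradiction. The system is inconsistent.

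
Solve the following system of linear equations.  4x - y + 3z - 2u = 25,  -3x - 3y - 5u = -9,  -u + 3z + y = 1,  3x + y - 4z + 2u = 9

x = 5, y = -2, z = 1, u = 0

Row-reduce the augmented matrix:
R1 ← R1 / (4).
R2 ← R2 + 3·R1.
R4 ← R4 − 3·R1.
R2 ← R2 / (-15/4).
R1 ← R1 + 1/4·R2.
R3 ← R3 − 1·R2.
R4 ← R4 − 7/4·R2.
R3 ← R3 / (18/5).
R1 ← R1 − 3/5·R3.
R2 ← R2 + 3/5·R3.
R4 ← R4 + 26/5·R3.
R4 ← R4 / (-94/27).
R1 ← R1 − 7/18·R4.
R2 ← R2 − 23/18·R4.
R3 ← R3 + 41/54·R4.
Reading off the reduced rows gives x = 5, y = -2, z = 1, u = 0.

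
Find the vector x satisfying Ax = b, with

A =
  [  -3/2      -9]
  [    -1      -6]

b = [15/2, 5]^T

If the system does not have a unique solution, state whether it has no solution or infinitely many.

Row-reduce:
R1 ← R1 / (-3/2).
R2 ← R2 + 1·R1.
Rank is 1 with 2 unknowns, leaving x_2 free.

infinitely many solutions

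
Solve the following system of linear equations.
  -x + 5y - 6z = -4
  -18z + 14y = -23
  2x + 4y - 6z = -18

no solution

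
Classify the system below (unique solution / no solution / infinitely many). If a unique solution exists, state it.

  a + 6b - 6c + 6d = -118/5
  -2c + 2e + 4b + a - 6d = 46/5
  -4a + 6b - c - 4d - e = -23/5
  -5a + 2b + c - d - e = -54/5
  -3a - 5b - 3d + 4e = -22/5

Row-reduce the augmented matrix:
R2 ← R2 − 1·R1.
R3 ← R3 + 4·R1.
R4 ← R4 + 5·R1.
R5 ← R5 + 3·R1.
R2 ← R2 / (-2).
R1 ← R1 − 6·R2.
R3 ← R3 − 30·R2.
R4 ← R4 − 32·R2.
R5 ← R5 − 13·R2.
R3 ← R3 / (35).
R1 ← R1 − 6·R3.
R2 ← R2 + 2·R3.
R4 ← R4 − 35·R3.
R5 ← R5 − 8·R3.
R4 ← R4 / (-3).
R1 ← R1 + 18/7·R4.
R2 ← R2 + 22/7·R4.
R3 ← R3 + 32/7·R4.
R5 ← R5 + 185/7·R4.
R5 ← R5 / (-761/105).
R1 ← R1 + 24/35·R5.
R2 ← R2 + 151/105·R5.
R3 ← R3 + 233/105·R5.
R4 ← R4 + 2/3·R5.
Reading off the reduced rows gives a = 14/5, b = -7/5, c = 0, d = -3, e = -3.

a = 14/5, b = -7/5, c = 0, d = -3, e = -3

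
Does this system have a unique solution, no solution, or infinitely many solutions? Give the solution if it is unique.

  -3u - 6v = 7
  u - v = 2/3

From equation 2: u = 2/3 + v.
Substitute into equation 1 and solve: v = -1.
Then u = -1/3.

u = -1/3, v = -1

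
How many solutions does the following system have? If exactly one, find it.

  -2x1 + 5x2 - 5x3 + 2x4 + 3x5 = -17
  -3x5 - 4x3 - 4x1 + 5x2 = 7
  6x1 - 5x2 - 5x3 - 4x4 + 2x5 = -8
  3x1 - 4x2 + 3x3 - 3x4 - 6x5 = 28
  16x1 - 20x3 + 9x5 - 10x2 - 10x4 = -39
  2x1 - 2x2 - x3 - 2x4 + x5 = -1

Row-reduce:
R1 ← R1 / (-2).
R2 ← R2 + 4·R1.
R3 ← R3 − 6·R1.
R4 ← R4 − 3·R1.
R5 ← R5 − 16·R1.
R6 ← R6 − 2·R1.
R2 ← R2 / (-5).
R1 ← R1 + 5/2·R2.
R3 ← R3 − 10·R2.
R4 ← R4 − 7/2·R2.
R5 ← R5 − 30·R2.
R6 ← R6 − 3·R2.
R3 ← R3 / (-8).
R1 ← R1 + 1/2·R3.
R2 ← R2 + 6/5·R3.
R4 ← R4 + 3/10·R3.
R5 ← R5 + 24·R3.
R6 ← R6 + 12/5·R3.
R4 ← R4 / (-103/40).
R1 ← R1 − 11/8·R4.
R2 ← R2 − 17/10·R4.
R3 ← R3 − 3/4·R4.
R6 ← R6 + 3/5·R4.
Swap R5 and R6.
R5 ← R5 / (253/103).
R1 ← R1 + 121/206·R5.
R2 ← R2 + 219/103·R5.
R3 ← R3 + 136/103·R5.
R4 ← R4 − 603/206·R5.
Row 6 reduces to 0 = 2, a contradiction. The system is inconsistent.

no solution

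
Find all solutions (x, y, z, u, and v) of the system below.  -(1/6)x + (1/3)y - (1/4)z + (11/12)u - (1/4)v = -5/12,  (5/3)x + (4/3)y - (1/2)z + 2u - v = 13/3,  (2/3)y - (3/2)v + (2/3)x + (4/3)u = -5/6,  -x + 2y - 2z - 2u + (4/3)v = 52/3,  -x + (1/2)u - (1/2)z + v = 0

Row-reduce:
R1 ← R1 / (-1/6).
R2 ← R2 − 5/3·R1.
R3 ← R3 − 2/3·R1.
R4 ← R4 + 1·R1.
R5 ← R5 + 1·R1.
R2 ← R2 / (14/3).
R1 ← R1 + 2·R2.
R3 ← R3 − 2·R2.
R5 ← R5 + 2·R2.
R3 ← R3 / (2/7).
R1 ← R1 − 3/14·R3.
R2 ← R2 + 9/14·R3.
R4 ← R4 + 1/2·R3.
R5 ← R5 + 2/7·R3.
R4 ← R4 / (-57/8).
R1 ← R1 + 7/8·R4.
R2 ← R2 − 23/8·R4.
R3 ← R3 − 3/4·R4.
Rank is 4 with 5 unknowns, leaving v free.

infinitely many solutions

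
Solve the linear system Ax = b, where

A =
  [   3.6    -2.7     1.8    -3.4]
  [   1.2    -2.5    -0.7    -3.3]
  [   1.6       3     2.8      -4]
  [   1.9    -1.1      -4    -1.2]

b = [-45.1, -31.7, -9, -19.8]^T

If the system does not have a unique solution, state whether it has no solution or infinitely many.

x_1 = -5, x_2 = 5, x_3 = 0, x_4 = 4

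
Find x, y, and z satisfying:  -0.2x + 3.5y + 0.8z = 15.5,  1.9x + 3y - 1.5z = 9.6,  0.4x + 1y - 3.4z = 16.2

x = -6, y = 5, z = -4

Row-reduce the augmented matrix:
R1 ← R1 / (-1/5).
R2 ← R2 − 19/10·R1.
R3 ← R3 − 2/5·R1.
R2 ← R2 / (145/4).
R1 ← R1 + 35/2·R2.
R3 ← R3 − 8·R2.
R3 ← R3 / (-2281/725).
R1 ← R1 + 153/145·R3.
R2 ← R2 − 122/725·R3.
Reading off the reduced rows gives x = -6, y = 5, z = -4.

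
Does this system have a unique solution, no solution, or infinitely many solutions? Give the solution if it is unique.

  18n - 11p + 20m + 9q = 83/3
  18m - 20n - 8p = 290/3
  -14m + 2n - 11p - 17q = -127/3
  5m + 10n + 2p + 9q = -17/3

Row-reduce the augmented matrix:
R1 ← R1 / (20).
R2 ← R2 − 18·R1.
R3 ← R3 + 14·R1.
R4 ← R4 − 5·R1.
R2 ← R2 / (-181/5).
R1 ← R1 − 9/10·R2.
R3 ← R3 − 73/5·R2.
R4 ← R4 − 11/2·R2.
R3 ← R3 / (-3246/181).
R1 ← R1 + 91/181·R3.
R2 ← R2 + 19/362·R3.
R4 ← R4 − 912/181·R3.
R4 ← R4 / (863/541).
R1 ← R1 − 1039/1623·R4.
R2 ← R2 − 859/3246·R4.
R3 ← R3 − 1264/1623·R4.
Reading off the reduced rows gives m = 3, n = -2, p = -1/3, q = 0.

m = 3, n = -2, p = -1/3, q = 0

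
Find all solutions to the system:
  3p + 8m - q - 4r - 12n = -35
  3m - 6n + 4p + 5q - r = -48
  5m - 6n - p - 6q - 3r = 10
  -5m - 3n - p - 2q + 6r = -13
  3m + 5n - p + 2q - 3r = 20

no solution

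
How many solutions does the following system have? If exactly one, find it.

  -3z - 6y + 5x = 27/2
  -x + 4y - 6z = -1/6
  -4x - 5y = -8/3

x = 3/2, y = -2/3, z = -2/3

Row-reduce the augmented matrix:
R1 ← R1 / (5).
R2 ← R2 + 1·R1.
R3 ← R3 + 4·R1.
R2 ← R2 / (14/5).
R1 ← R1 + 6/5·R2.
R3 ← R3 + 49/5·R2.
R3 ← R3 / (-51/2).
R1 ← R1 + 24/7·R3.
R2 ← R2 + 33/14·R3.
Reading off the reduced rows gives x = 3/2, y = -2/3, z = -2/3.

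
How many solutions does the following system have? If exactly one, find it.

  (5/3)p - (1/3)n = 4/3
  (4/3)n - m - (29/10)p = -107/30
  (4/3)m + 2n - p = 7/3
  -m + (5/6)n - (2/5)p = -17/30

no solution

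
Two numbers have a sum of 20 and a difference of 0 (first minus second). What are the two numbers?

Let x = first number, y = second number.
  x + y = 20
  x - y = 0
From equation 1: x = 20 − y.
Substitute into equation 2 and solve: y = 10.
Then x = 10.

first number: 10, second number: 10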